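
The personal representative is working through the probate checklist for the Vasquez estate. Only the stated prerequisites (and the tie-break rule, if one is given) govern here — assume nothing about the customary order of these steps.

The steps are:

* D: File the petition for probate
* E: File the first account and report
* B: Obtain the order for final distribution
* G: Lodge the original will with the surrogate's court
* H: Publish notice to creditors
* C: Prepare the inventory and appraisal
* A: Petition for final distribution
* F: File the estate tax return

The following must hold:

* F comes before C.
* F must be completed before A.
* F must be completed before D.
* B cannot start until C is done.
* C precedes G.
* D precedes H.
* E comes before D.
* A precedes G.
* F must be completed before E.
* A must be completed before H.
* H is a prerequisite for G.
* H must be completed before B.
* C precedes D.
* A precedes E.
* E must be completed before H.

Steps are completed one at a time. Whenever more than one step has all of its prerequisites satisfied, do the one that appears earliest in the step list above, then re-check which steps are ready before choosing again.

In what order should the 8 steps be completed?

F is the only step with nothing outstanding, so it goes first.
C and A are both available; C is listed earlier → C.
That leaves A as the only ready step → A.
That leaves E as the only ready step → E.
That leaves D as the only ready step → D.
Next only H has its prerequisites met → H.
Ready: B and G. B is listed earlier → B.
That leaves G as the only ready step → G.

F, C, A, E, D, H, B, G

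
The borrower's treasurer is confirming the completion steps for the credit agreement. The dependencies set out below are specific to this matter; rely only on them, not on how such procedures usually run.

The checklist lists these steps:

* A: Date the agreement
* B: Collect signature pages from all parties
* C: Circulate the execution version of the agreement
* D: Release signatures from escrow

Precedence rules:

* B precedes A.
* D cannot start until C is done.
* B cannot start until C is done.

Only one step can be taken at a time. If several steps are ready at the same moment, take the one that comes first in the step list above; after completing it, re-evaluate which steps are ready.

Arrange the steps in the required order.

C, B, A, D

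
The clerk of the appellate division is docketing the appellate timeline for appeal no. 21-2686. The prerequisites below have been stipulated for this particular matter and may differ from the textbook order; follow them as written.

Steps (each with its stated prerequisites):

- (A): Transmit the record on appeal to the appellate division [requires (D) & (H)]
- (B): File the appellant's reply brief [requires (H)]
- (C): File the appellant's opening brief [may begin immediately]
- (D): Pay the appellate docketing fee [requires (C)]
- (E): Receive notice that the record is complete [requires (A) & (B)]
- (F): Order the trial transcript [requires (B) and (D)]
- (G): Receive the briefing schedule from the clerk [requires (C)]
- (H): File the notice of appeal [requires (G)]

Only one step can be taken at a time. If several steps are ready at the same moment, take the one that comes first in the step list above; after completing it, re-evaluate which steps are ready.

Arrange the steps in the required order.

(C), (D), (G), (H), (A), (B), (E), (F)

(C) is the only step with nothing outstanding, so it goes first.
Ready: (D) and (G). (D) is listed earlier → (D).
(G) needed (C), now all done → (G).
Next only (H) has its prerequisites met → (H).
Now (A) and (B) have their prerequisites met. (A) is listed earlier, so (A) next.
(B) is the only step now ready → (B).
Now (E) and (F) have their prerequisites met. (E) is listed earlier, so (E) next.
Next only (F) has its prerequisites met → (F).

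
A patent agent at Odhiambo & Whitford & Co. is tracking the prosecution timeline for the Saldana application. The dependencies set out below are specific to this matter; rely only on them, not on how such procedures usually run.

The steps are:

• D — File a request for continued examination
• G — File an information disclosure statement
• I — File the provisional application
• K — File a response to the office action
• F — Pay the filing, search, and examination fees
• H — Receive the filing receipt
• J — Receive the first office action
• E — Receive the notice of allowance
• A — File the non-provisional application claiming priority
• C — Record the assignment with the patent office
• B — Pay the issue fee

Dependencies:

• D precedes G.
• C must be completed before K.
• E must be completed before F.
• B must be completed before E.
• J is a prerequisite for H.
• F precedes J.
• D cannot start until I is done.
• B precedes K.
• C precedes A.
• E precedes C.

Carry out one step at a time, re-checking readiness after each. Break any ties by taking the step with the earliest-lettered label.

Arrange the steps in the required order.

B, E, C, A, F, I, D, G, J, H, K

B and I have no prerequisites; B has the earlier label, so B is first.
Ready: E and I. E has the earlier label → E.
Ready: C, F and I. C has the earlier label → C.
A and K now also ready, so the ready set is {A, F, I, K}; A has the earlier label → A.
F, I and K are all available; F has the earlier label → F.
J now also ready, so the ready set is {I, J, K}; I has the earlier label → I.
D, J and K are all available; D has the earlier label → D.
Ready: G, J and K. G has the earlier label → G.
Now J and K have their prerequisites met. J has the earlier label, so J next.
H now also ready, so the ready set is {H, K}; H has the earlier label → H.
K is the only step now ready → K.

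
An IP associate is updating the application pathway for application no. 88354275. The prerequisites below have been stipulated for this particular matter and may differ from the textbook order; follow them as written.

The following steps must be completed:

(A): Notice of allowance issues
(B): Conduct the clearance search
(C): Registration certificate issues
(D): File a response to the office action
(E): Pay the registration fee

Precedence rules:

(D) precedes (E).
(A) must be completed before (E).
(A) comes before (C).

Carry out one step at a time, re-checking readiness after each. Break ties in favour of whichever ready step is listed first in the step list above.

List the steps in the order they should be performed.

(A) (B) (C) (D) (E)

(A), (B) and (D) have no prerequisites; (A) is listed earlier, so (A) is first.
Now (B), (C) and (D) have their prerequisites met. (B) is listed earlier, so (B) next.
Now (C) and (D) have their prerequisites met. (C) is listed earlier, so (C) next.
Next only (D) has its prerequisites met → (D).
(E) is the only step now ready → (E).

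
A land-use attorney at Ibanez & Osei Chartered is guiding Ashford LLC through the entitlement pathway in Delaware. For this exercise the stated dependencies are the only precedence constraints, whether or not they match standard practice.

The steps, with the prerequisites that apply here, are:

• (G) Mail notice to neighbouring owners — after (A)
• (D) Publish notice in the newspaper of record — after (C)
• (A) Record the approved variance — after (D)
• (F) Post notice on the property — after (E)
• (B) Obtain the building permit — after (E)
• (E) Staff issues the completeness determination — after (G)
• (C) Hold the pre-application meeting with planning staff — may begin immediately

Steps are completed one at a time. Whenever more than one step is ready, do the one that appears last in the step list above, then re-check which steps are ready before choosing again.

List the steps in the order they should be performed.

(C) → (D) → (A) → (G) → (E) → (B) → (F)

Only (C) has no prerequisites, so it is first.
(D) is the only step now ready → (D).
(A) needed (D), now all done → (A).
(G) needed (A), now all done → (G).
That leaves (E) as the only ready step → (E).
Now (B) and (F) have their prerequisites met. (B) is listed later, so (B) next.
(F) needed (E), now all done → (F).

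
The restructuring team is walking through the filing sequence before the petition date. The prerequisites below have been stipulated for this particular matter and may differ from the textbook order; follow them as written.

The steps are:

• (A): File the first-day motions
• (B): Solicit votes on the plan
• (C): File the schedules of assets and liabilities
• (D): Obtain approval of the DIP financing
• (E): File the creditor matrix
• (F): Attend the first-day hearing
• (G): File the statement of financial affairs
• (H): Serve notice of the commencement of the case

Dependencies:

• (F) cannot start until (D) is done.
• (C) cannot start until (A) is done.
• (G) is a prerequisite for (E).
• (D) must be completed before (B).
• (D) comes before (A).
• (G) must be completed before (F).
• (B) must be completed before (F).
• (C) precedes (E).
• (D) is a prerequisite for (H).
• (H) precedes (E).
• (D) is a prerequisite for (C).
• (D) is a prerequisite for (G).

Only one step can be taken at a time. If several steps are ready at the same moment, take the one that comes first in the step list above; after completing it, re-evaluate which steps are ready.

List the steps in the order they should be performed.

(D) has no prerequisites → (D) first.
(A), (B), (G) and (H) are all available; (A) is listed earlier → (A).
(C) now also ready, so the ready set is {(B), (C), (G), (H)}; (B) is listed earlier → (B).
(C), (G) and (H) are all available; (C) is listed earlier → (C).
(G) and (H) are both available; (G) is listed earlier → (G).
Ready: (F) and (H). (F) is listed earlier → (F).
(H) is the only step now ready → (H).
That leaves (E) as the only ready step → (E).

(D) → (A) → (B) → (C) → (G) → (F) → (H) → (E)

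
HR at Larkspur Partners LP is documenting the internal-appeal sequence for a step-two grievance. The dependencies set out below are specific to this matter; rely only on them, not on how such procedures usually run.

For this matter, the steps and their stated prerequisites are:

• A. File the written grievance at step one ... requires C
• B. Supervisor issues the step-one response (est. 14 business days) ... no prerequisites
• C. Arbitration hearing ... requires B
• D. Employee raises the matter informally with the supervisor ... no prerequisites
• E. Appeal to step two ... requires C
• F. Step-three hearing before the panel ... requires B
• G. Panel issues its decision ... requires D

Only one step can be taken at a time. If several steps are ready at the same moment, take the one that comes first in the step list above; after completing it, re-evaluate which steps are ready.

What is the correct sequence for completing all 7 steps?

B, C, A, D, E, F, G

B and D have no prerequisites; B is listed earlier, so B is first.
C and F now also ready, so the ready set is {C, D, F}; C is listed earlier → C.
A and E now also ready, so the ready set is {A, D, E, F}; A is listed earlier → A.
D, E and F are all available; D is listed earlier → D.
G now also ready, so the ready set is {E, F, G}; E is listed earlier → E.
F and G are both available; F is listed earlier → F.
Next only G has its prerequisites met → G.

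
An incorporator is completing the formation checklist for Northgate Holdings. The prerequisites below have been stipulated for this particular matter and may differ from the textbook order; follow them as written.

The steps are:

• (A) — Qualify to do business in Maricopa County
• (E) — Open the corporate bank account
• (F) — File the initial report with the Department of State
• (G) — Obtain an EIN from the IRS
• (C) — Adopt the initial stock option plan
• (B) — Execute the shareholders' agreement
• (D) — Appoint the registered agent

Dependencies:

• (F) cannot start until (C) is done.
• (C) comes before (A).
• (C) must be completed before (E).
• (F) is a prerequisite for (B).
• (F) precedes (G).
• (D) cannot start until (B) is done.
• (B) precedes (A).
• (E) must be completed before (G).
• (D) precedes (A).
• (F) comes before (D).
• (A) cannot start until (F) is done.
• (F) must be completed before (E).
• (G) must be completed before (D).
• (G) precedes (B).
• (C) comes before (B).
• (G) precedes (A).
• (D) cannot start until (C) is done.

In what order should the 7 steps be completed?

(C) (F) (E) (G) (B) (D) (A)

(C) has no prerequisites → (C) first.
(F) is the only step now ready → (F).
Next only (E) has its prerequisites met → (E).
That leaves (G) as the only ready step → (G).
(B) is the only step now ready → (B).
(D) needed (F), (G), (C) and (B), now all done → (D).
(A) needed (F), (G), (C), (B) and (D), now all done → (A).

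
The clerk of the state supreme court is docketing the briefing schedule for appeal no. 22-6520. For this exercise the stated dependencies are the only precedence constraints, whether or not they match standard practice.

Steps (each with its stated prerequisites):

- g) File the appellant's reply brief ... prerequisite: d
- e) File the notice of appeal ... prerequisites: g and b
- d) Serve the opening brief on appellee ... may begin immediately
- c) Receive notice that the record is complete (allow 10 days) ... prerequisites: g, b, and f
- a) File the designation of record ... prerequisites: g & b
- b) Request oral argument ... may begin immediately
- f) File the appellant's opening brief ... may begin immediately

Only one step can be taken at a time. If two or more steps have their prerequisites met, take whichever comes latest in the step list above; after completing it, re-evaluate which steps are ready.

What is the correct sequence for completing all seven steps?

f, b and d have no prerequisites; f is listed later, so f is first.
b and d are both available; b is listed later → b.
Next only d has its prerequisites met → d.
g is the only step now ready → g.
Now a, c and e have their prerequisites met. a is listed later, so a next.
Now c and e have their prerequisites met. c is listed later, so c next.
Next only e has its prerequisites met → e.

f b d g a c e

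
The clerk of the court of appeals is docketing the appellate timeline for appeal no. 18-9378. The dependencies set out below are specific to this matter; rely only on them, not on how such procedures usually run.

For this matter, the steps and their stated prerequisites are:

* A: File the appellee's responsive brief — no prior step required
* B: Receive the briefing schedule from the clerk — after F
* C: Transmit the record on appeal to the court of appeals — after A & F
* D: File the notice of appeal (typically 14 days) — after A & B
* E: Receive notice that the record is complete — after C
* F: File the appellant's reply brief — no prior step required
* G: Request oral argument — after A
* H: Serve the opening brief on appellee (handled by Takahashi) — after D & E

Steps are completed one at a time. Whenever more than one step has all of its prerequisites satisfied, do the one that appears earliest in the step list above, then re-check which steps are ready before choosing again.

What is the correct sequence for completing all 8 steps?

A → F → B → C → D → E → G → H

Nothing is required for A and F. A is listed earlier → A first.
Ready: F and G. F is listed earlier → F.
Now B, C and G have their prerequisites met. B is listed earlier, so B next.
Now C, D and G have their prerequisites met. C is listed earlier, so C next.
D, E and G are all available; D is listed earlier → D.
E and G are both available; E is listed earlier → E.
Now G and H have their prerequisites met. G is listed earlier, so G next.
H needed D and E, now all done → H.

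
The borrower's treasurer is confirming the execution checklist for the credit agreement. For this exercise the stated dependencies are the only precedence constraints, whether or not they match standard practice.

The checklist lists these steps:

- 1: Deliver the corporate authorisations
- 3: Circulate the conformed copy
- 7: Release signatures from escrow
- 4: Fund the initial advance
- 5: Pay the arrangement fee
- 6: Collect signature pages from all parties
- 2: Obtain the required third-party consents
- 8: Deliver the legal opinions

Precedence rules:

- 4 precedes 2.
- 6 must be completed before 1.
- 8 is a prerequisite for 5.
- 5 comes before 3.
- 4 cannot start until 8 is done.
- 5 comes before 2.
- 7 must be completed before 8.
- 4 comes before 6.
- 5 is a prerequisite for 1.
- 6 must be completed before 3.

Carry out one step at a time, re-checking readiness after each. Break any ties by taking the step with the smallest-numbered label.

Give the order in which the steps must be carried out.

7 is the only step with nothing outstanding, so it goes first.
8 needed 7, now all done → 8.
Now 4 and 5 have their prerequisites met. 4 has the earlier label, so 4 next.
5 and 6 are both available; 5 has the earlier label → 5.
2 now also ready, so the ready set is {2, 6}; 2 has the earlier label → 2.
That leaves 6 as the only ready step → 6.
1 and 3 are both available; 1 has the earlier label → 1.
3 is the only step now ready → 3.

7 8 4 5 2 6 1 3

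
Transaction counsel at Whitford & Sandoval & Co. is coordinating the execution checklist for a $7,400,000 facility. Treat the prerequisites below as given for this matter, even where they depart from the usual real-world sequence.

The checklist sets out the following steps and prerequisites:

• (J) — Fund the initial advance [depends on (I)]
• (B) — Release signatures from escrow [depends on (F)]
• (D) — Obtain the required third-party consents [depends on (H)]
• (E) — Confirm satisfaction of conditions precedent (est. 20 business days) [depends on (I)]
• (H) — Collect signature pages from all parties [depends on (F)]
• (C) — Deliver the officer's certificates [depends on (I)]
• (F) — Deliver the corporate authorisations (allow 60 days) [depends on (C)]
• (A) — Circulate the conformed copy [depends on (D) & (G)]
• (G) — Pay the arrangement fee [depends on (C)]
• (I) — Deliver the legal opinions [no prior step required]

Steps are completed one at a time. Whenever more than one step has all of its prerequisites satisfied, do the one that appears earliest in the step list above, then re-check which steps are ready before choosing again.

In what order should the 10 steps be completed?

(I) → (J) → (E) → (C) → (F) → (B) → (H) → (D) → (G) → (A)

Only (I) has no prerequisites, so it is first.
(J), (E) and (C) are all available; (J) is listed earlier → (J).
Ready: (E) and (C). (E) is listed earlier → (E).
(C) is the only step now ready → (C).
Now (F) and (G) have their prerequisites met. (F) is listed earlier, so (F) next.
(B), (H) and (G) are all available; (B) is listed earlier → (B).
Now (H) and (G) have their prerequisites met. (H) is listed earlier, so (H) next.
(D) now also ready, so the ready set is {(D), (G)}; (D) is listed earlier → (D).
That leaves (G) as the only ready step → (G).
(A) needed (D) and (G), now all done → (A).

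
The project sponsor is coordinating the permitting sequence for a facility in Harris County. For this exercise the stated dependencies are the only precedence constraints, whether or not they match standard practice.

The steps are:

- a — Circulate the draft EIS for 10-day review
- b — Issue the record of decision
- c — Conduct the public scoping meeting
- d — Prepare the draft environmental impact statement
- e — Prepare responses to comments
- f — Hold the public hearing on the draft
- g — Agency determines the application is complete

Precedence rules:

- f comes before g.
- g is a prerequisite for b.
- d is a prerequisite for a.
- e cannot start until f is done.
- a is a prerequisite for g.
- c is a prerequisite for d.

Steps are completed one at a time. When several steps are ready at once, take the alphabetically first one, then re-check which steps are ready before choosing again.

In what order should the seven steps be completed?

c d a f e g b

Nothing is required for c and f. c has the earlier label → c first.
Ready: d and f. d has the earlier label → d.
Ready: a and f. a has the earlier label → a.
Next only f has its prerequisites met → f.
e and g are both available; e has the earlier label → e.
g needed a and f, now all done → g.
b needed g, now all done → b.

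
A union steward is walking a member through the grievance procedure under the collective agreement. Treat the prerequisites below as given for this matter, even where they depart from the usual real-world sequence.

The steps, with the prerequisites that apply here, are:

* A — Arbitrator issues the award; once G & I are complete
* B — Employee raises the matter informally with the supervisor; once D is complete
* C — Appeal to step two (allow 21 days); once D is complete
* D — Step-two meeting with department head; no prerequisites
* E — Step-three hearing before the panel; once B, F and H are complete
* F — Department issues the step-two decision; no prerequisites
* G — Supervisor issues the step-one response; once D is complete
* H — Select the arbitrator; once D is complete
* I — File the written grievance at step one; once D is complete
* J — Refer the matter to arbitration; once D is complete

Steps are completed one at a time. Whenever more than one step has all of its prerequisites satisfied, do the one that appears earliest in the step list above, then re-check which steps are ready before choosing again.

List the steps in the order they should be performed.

D → B → C → F → G → H → E → I → A → J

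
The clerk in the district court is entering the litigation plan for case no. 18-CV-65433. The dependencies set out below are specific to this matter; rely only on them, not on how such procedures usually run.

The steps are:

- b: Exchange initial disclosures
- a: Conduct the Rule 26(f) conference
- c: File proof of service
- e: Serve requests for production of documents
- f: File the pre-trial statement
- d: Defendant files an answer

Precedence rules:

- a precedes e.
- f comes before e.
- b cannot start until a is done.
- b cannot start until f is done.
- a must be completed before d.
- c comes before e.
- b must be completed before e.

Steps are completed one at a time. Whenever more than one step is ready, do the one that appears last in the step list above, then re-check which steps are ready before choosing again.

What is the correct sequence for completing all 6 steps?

Nothing is required for f, c and a. f is listed later → f first.
Ready: c and a. c is listed later → c.
That leaves a as the only ready step → a.
Ready: d and b. d is listed later → d.
b is the only step now ready → b.
e needed f, c, a and b, now all done → e.

f, c, a, d, b, e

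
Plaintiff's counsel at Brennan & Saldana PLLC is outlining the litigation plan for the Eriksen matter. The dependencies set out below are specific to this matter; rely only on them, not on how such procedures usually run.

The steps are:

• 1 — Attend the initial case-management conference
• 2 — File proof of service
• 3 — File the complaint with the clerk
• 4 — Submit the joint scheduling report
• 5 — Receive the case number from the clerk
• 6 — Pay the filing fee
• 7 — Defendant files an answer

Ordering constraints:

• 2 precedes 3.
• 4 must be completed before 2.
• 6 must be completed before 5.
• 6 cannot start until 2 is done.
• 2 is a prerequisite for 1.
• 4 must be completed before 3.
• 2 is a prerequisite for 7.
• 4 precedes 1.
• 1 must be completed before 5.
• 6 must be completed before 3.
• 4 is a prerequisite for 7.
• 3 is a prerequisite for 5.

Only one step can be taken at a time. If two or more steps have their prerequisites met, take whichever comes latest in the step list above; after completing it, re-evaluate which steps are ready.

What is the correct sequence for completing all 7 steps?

Only 4 has no prerequisites, so it is first.
2 needed 4, now all done → 2.
Now 7, 6 and 1 have their prerequisites met. 7 is listed later, so 7 next.
Ready: 6 and 1. 6 is listed later → 6.
Now 3 and 1 have their prerequisites met. 3 is listed later, so 3 next.
1 is the only step now ready → 1.
5 needed 6, 3 and 1, now all done → 5.

4 2 7 6 3 1 5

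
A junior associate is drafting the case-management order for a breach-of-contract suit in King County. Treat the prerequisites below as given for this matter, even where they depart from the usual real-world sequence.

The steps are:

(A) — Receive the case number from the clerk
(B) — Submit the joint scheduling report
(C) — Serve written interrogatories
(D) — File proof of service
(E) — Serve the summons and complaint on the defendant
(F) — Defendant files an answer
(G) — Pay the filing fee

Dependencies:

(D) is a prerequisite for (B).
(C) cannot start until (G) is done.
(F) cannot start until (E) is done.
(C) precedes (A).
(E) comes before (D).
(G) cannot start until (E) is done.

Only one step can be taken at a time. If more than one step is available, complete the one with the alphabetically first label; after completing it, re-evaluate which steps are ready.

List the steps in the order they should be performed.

(E) → (D) → (B) → (F) → (G) → (C) → (A)

(E) has no prerequisites → (E) first.
Ready: (D), (F) and (G). (D) has the earlier label → (D).
(B), (F) and (G) are all available; (B) has the earlier label → (B).
(F) and (G) are both available; (F) has the earlier label → (F).
That leaves (G) as the only ready step → (G).
(C) needed (G), now all done → (C).
(A) is the only step now ready → (A).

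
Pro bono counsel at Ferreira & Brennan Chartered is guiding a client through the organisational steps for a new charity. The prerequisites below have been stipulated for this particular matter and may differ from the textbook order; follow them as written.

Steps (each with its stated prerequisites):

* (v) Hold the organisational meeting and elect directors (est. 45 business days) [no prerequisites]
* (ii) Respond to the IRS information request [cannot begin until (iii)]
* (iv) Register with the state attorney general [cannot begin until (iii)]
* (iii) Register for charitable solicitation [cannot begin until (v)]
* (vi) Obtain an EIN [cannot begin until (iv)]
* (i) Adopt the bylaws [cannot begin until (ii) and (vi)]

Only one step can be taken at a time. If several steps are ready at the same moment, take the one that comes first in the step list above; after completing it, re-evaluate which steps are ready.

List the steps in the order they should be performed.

Only (v) has no prerequisites, so it is first.
(iii) needed (v), now all done → (iii).
Now (ii) and (iv) have their prerequisites met. (ii) is listed earlier, so (ii) next.
Next only (iv) has its prerequisites met → (iv).
That leaves (vi) as the only ready step → (vi).
(i) is the only step now ready → (i).

(v) → (iii) → (ii) → (iv) → (vi) → (i)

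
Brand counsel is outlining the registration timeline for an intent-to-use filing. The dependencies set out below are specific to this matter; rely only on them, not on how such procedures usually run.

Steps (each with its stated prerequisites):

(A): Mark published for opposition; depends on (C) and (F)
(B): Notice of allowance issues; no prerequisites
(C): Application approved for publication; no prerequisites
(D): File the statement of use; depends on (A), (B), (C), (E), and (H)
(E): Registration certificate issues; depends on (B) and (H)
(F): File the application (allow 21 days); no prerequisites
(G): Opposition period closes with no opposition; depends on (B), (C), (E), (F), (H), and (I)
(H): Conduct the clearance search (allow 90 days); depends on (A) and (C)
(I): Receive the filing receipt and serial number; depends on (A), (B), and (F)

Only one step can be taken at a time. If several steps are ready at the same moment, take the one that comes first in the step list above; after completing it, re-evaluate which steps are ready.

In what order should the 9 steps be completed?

(B), (C), (F), (A), (H), (E), (D), (I), (G)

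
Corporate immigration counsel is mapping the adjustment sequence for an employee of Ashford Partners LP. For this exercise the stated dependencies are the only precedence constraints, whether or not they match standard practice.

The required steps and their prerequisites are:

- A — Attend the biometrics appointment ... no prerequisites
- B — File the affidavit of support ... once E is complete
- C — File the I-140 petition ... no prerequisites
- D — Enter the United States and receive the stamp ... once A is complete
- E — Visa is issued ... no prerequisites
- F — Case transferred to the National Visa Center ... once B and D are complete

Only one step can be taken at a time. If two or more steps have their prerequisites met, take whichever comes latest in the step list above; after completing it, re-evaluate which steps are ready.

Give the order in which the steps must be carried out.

E, C and A have no prerequisites; E is listed later, so E is first.
B now also ready, so the ready set is {C, B, A}; C is listed later → C.
B and A are both available; B is listed later → B.
A is the only step now ready → A.
Next only D has its prerequisites met → D.
F is the only step now ready → F.

E C B A D F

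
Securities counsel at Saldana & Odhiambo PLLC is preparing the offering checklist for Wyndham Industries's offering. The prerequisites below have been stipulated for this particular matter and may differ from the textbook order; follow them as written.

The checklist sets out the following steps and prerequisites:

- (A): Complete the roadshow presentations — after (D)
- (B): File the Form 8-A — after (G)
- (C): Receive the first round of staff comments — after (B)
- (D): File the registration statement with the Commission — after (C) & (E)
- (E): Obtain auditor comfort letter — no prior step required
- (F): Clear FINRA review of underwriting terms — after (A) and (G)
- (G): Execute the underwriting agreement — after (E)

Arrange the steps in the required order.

(E) is the only step with nothing outstanding, so it goes first.
(G) is the only step now ready → (G).
(B) needed (G), now all done → (B).
Next only (C) has its prerequisites met → (C).
(D) needed (C) and (E), now all done → (D).
That leaves (A) as the only ready step → (A).
(F) is the only step now ready → (F).

(E) (G) (B) (C) (D) (A) (F)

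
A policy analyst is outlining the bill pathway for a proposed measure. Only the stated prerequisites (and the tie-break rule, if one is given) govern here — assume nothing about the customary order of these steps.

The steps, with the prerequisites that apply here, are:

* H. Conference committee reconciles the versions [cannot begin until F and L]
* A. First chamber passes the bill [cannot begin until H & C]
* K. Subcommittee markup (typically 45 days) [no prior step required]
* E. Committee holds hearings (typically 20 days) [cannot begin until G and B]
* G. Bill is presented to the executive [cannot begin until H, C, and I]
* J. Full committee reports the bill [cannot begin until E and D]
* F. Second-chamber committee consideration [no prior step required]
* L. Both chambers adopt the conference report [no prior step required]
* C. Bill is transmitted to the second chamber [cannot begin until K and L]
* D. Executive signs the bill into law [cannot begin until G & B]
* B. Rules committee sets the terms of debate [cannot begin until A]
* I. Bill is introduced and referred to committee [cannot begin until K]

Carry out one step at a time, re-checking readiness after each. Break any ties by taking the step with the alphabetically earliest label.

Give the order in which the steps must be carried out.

F, K and L have no prerequisites; F has the earlier label, so F is first.
Now K and L have their prerequisites met. K has the earlier label, so K next.
I now also ready, so the ready set is {I, L}; I has the earlier label → I.
That leaves L as the only ready step → L.
Ready: C and H. C has the earlier label → C.
H is the only step now ready → H.
Now A and G have their prerequisites met. A has the earlier label, so A next.
B now also ready, so the ready set is {B, G}; B has the earlier label → B.
G needed C, H and I, now all done → G.
Ready: D and E. D has the earlier label → D.
That leaves E as the only ready step → E.
That leaves J as the only ready step → J.

F → K → I → L → C → H → A → B → G → D → E → J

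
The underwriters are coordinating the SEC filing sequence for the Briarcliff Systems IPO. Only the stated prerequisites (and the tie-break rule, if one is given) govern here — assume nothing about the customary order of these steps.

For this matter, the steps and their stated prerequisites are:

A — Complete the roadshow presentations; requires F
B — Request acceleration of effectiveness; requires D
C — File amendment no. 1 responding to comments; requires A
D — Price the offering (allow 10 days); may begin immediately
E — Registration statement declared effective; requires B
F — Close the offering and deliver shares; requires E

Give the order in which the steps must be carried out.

D, B, E, F, A, C

Only D has no prerequisites, so it is first.
B is the only step now ready → B.
E needed B, now all done → E.
F needed E, now all done → F.
Next only A has its prerequisites met → A.
Next only C has its prerequisites met → C.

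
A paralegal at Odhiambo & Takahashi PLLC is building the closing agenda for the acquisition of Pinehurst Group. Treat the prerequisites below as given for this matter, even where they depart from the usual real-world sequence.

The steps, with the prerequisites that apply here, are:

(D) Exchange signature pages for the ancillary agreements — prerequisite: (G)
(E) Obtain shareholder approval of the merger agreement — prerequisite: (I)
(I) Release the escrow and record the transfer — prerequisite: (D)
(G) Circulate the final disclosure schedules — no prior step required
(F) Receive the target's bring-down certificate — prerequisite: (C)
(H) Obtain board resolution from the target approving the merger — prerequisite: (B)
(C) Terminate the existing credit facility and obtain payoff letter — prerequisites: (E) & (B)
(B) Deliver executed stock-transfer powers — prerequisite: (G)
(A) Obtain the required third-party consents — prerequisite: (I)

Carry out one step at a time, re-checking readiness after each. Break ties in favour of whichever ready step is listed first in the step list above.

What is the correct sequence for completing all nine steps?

Only (G) has no prerequisites, so it is first.
Now (D) and (B) have their prerequisites met. (D) is listed earlier, so (D) next.
Now (I) and (B) have their prerequisites met. (I) is listed earlier, so (I) next.
Ready: (E), (B) and (A). (E) is listed earlier → (E).
Now (B) and (A) have their prerequisites met. (B) is listed earlier, so (B) next.
(H), (C) and (A) are all available; (H) is listed earlier → (H).
(C) and (A) are both available; (C) is listed earlier → (C).
(F) now also ready, so the ready set is {(F), (A)}; (F) is listed earlier → (F).
Next only (A) has its prerequisites met → (A).

(G) (D) (I) (E) (B) (H) (C) (F) (A)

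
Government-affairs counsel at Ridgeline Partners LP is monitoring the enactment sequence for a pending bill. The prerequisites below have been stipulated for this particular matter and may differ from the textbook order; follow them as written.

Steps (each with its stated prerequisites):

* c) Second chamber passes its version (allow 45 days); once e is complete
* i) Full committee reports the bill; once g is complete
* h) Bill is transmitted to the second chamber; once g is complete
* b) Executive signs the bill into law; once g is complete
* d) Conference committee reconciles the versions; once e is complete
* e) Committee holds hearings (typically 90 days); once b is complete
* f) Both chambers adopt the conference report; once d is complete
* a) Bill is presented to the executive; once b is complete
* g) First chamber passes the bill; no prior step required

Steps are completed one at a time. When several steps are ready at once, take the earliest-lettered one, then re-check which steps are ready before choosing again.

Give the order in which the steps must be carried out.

g is the only step with nothing outstanding, so it goes first.
Now b, h and i have their prerequisites met. b has the earlier label, so b next.
a, e, h and i are all available; a has the earlier label → a.
e, h and i are all available; e has the earlier label → e.
Now c, d, h and i have their prerequisites met. c has the earlier label, so c next.
Now d, h and i have their prerequisites met. d has the earlier label, so d next.
f, h and i are all available; f has the earlier label → f.
Ready: h and i. h has the earlier label → h.
i needed g, now all done → i.

g b a e c d f h i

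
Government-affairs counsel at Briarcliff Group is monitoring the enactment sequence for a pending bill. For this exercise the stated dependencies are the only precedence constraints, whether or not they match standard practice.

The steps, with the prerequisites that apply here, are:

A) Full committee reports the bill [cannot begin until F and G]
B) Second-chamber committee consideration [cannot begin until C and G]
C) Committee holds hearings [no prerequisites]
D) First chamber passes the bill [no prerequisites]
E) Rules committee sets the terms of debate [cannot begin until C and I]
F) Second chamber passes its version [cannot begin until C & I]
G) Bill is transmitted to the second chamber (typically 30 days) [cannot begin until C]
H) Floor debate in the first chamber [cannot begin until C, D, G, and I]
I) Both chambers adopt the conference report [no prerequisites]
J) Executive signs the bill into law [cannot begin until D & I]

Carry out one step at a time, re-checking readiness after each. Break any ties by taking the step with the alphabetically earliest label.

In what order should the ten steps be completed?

C, D, G, B, I, E, F, A, H, J

C, D and I have no prerequisites; C has the earlier label, so C is first.
G now also ready, so the ready set is {D, G, I}; D has the earlier label → D.
G and I are both available; G has the earlier label → G.
Now B and I have their prerequisites met. B has the earlier label, so B next.
That leaves I as the only ready step → I.
E, F, H and J are all available; E has the earlier label → E.
F, H and J are all available; F has the earlier label → F.
A now also ready, so the ready set is {A, H, J}; A has the earlier label → A.
Ready: H and J. H has the earlier label → H.
That leaves J as the only ready step → J.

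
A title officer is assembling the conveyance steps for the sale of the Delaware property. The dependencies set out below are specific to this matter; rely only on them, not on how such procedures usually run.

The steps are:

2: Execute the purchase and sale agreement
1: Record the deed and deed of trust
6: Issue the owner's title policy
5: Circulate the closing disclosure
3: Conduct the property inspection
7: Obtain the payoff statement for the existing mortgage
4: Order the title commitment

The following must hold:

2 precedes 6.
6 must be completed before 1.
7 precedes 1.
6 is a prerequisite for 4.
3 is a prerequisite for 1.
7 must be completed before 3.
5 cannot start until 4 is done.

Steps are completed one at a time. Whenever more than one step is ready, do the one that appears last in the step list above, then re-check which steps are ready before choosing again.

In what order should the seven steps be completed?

7, 3, 2, 6, 4, 5, 1

Nothing is required for 7 and 2. 7 is listed later → 7 first.
3 now also ready, so the ready set is {3, 2}; 3 is listed later → 3.
That leaves 2 as the only ready step → 2.
Next only 6 has its prerequisites met → 6.
Now 4 and 1 have their prerequisites met. 4 is listed later, so 4 next.
5 now also ready, so the ready set is {5, 1}; 5 is listed later → 5.
1 is the only step now ready → 1.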